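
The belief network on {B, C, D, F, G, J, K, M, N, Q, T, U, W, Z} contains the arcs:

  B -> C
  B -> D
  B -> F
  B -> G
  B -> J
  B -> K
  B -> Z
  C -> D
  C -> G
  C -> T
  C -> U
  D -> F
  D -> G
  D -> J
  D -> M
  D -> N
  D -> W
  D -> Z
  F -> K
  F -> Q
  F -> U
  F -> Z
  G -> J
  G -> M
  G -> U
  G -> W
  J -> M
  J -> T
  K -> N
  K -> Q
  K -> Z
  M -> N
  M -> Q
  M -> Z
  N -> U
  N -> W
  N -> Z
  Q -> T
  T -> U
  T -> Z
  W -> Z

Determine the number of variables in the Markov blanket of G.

10

The Markov blanket of a node is its parents, its children, and the other parents of its children.
G's parents: B, C, D.
Children of G: J, M, U, W.
Co-parents of G (other parents of its children):
  J's other parents are B, D.
  parents(M) \ {G} = {D, J}.
  U's other parents are C, F, N, T.
  W also has parents D, N.
MB(G) = {B, C, D, F, J, M, N, T, U, W}, which has 10 nodes.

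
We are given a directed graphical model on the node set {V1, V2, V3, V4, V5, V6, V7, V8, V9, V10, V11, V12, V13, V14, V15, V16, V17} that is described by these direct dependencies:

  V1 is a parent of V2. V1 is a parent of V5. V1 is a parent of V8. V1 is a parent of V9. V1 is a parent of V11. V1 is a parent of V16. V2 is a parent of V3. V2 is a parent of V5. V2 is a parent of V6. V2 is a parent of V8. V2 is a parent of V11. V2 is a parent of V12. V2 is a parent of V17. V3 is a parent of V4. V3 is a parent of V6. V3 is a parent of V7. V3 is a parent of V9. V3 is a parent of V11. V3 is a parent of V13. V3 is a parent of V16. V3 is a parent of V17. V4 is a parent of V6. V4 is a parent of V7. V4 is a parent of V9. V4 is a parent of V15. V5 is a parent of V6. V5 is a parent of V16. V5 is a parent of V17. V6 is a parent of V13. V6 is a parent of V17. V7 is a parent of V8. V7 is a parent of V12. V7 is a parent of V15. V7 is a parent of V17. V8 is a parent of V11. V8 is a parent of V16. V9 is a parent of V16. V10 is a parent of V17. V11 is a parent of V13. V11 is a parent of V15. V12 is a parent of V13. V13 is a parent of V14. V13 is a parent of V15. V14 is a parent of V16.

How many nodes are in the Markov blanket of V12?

6

A node's Markov blanket = Pa ∪ Ch ∪ (parents of Ch other than the node itself).
Parents of V12: V2, V7.
V12's children: V13.
Co-parents of V12 (other parents of its children):
  V13: V3, V6, V11
MB(V12) = {V2, V3, V6, V7, V11, V13}, which has 6 nodes.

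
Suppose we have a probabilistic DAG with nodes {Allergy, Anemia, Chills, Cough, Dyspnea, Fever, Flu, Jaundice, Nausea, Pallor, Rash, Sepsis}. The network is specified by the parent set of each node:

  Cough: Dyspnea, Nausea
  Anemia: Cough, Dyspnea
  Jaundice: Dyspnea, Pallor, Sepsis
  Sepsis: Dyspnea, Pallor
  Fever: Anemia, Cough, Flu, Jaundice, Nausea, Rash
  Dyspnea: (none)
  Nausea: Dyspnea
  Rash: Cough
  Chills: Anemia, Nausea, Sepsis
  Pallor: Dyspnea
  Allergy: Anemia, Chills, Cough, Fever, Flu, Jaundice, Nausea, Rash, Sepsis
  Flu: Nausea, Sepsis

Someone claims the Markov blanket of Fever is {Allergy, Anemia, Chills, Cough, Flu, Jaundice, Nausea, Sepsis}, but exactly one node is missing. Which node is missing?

Rash

The Markov blanket of a node is its parents, its children, and the other parents of its children.
Fever has child Allergy.
Fever's parents: Anemia, Cough, Flu, Jaundice, Nausea, Rash.
Parents of each child, excluding Fever:
  Allergy: Anemia, Chills, Cough, Flu, Jaundice, Nausea, Rash, Sepsis
MB(Fever) = {Allergy, Anemia, Chills, Cough, Flu, Jaundice, Nausea, Rash, Sepsis}.
Comparing with the claimed set, Rash is missing.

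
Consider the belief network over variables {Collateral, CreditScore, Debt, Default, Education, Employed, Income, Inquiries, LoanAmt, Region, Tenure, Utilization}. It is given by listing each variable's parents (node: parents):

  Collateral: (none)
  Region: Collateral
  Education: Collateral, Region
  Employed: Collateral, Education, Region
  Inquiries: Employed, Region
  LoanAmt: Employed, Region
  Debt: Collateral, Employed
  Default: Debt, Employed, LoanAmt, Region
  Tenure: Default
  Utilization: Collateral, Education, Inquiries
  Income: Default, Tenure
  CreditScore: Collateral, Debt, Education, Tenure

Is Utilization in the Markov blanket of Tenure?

The Markov blanket of a node is its parents, its children, and the other parents of its children.
Pa(Tenure) = {Default}.
Ch(Tenure) = {CreditScore, Income}.
Parents of each child, excluding Tenure:
  Income's other parent is Default.
  CreditScore's other parents are Collateral, Debt, Education.
MB(Tenure) = {Collateral, CreditScore, Debt, Default, Education, Income}; Utilization is not in this set.

No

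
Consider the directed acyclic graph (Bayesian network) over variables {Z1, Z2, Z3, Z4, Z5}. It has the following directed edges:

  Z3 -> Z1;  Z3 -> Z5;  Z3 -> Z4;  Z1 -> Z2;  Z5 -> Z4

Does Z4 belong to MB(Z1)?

No

Z1 has parent Z3.
Ch(Z1) = {Z2}.
Co-parents of Z1 (other parents of its children):
  Z2: no additional parents.
MB(Z1) = {Z2, Z3}; Z4 is not in this set.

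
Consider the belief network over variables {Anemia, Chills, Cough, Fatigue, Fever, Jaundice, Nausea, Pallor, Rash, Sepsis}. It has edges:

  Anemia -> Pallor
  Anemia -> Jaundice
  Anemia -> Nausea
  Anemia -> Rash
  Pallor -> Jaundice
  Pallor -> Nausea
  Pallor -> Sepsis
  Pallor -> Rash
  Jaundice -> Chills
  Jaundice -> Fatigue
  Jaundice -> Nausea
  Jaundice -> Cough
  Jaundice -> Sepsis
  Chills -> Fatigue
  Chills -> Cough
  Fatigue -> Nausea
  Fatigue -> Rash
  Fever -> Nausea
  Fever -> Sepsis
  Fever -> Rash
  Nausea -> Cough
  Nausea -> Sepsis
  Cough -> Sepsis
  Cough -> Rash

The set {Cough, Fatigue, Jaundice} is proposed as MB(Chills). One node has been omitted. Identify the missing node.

Nausea

Pa(Chills) = {Jaundice}.
Chills's children: Cough, Fatigue.
Parents of each child, excluding Chills:
  Fatigue: Jaundice
  Cough: Jaundice, Nausea
MB(Chills) = {Cough, Fatigue, Jaundice, Nausea}.
Comparing with the claimed set, Nausea is missing.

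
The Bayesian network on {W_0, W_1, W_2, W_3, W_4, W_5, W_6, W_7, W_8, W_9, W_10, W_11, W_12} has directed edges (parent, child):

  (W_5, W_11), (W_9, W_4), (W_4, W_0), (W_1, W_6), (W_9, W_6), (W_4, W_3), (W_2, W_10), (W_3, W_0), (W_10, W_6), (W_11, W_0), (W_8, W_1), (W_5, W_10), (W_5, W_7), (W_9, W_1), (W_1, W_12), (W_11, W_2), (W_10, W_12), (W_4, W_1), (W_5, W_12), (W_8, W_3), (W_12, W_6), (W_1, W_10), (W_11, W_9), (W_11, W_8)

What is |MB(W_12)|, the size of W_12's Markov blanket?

By definition, MB(W_12) is built from W_12's parents, W_12's children, and the co-parents of W_12.
W_12's parents: W_1, W_5, W_10.
W_12's children: W_6.
Other parents of W_12's children:
  W_6 also has parents W_1, W_9, W_10.
MB(W_12) = {W_1, W_5, W_6, W_9, W_10}, which has 5 nodes.

5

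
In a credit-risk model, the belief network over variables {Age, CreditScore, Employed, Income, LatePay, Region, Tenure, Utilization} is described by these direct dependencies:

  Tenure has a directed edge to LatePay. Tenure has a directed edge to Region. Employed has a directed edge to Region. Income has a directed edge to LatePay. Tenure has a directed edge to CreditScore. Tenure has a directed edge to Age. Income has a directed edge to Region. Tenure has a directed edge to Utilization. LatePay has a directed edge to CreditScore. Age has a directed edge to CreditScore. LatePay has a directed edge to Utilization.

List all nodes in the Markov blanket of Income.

Income's parents: none.
Income has children LatePay, Region.
Other parents of Income's children:
  LatePay's other parent is Tenure.
  Region also has parents Employed, Tenure.
So the Markov blanket of Income is {Employed, LatePay, Region, Tenure}.

{Employed, LatePay, Region, Tenure}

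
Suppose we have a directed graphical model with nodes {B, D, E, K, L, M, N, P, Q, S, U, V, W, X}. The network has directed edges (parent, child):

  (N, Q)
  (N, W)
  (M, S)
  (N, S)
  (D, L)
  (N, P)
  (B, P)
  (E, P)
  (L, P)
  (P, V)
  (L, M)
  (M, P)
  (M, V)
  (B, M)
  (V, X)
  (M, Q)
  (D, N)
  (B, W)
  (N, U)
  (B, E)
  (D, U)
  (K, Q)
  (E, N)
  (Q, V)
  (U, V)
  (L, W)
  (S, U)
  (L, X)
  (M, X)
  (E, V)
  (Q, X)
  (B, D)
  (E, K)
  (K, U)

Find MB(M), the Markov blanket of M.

{B, E, K, L, N, P, Q, S, U, V, X}

The Markov blanket of a node is its parents, its children, and the other parents of its children.
M's children: P, Q, S, V, X.
M has parents B, L.
Parents of each child, excluding M:
  P: B, E, L, N
  Q: K, N
  S: N
  V: E, P, Q, U
  X: L, Q, V
Taking the union gives {B, E, K, L, N, P, Q, S, U, V, X}.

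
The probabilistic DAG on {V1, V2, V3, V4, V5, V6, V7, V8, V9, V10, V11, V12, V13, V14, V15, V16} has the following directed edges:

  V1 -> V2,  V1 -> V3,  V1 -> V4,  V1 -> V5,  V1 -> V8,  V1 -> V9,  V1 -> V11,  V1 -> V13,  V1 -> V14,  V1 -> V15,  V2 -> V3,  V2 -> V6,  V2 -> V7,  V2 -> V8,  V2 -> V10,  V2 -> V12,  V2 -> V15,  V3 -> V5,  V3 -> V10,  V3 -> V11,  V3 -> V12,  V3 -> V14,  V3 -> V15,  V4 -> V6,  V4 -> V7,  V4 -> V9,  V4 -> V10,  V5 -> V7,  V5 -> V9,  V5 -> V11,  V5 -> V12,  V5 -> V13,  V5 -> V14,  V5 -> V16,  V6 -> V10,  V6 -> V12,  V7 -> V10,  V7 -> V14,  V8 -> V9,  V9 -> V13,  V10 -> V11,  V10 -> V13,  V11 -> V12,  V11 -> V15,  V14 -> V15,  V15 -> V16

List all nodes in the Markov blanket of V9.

Parents of V9: V1, V4, V5, V8.
Ch(V9) = {V13}.
For each child, the remaining parents (spouses of V9):
  V13 also has parents V1, V5, V10.
Taking the union gives {V1, V4, V5, V8, V10, V13}.

{V1, V4, V5, V8, V10, V13}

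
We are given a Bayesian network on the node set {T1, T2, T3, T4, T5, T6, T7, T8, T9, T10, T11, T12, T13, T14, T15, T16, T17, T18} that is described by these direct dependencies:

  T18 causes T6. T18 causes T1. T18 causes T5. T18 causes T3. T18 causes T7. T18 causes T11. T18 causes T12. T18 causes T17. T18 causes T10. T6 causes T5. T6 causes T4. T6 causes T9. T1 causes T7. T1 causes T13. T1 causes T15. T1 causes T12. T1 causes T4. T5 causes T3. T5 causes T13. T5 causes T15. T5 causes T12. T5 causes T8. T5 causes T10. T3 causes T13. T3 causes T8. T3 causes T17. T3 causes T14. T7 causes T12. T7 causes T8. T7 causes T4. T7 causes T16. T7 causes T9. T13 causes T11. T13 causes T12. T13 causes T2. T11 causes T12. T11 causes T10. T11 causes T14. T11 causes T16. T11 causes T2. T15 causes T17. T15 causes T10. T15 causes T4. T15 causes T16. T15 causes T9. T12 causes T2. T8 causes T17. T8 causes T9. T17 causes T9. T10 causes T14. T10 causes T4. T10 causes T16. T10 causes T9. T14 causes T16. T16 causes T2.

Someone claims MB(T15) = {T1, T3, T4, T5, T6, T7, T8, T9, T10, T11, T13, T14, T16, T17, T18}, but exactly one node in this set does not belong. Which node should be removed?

The Markov blanket of a node is its parents, its children, and the other parents of its children.
T15 has parents T1, T5.
T15's children: T4, T9, T10, T16, T17.
Co-parents of T15 (other parents of its children):
  T17's other parents are T3, T8, T18.
  T10's other parents are T5, T11, T18.
  parents(T4) \ {T15} = {T1, T6, T7, T10}.
  T16 also has parents T7, T10, T11, T14.
  parents(T9) \ {T15} = {T6, T7, T8, T10, T17}.
MB(T15) = {T1, T3, T4, T5, T6, T7, T8, T9, T10, T11, T14, T16, T17, T18}.
T13 is neither a parent, child, nor co-parent of T15, so it does not belong.

T13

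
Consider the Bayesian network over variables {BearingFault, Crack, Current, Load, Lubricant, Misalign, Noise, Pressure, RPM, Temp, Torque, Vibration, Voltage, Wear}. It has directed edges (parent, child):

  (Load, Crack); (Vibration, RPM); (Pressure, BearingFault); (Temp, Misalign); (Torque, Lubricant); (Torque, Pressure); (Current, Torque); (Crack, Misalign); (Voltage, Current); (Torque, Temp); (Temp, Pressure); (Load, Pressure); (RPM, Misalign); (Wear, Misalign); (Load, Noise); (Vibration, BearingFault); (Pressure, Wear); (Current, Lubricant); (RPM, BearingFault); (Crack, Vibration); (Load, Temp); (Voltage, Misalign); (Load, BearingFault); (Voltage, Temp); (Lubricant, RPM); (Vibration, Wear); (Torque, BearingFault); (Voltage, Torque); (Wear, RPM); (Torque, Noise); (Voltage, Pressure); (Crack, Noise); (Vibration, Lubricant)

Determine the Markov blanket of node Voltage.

Recall MB(v) = parents ∪ children ∪ spouses, where spouses are the other parents of v's children.
Pa(Voltage) = {}.
Children of Voltage: Current, Misalign, Pressure, Temp, Torque.
Other parents of Voltage's children:
  Current has no other parent.
  Torque also has parent Current.
  Temp's other parents are Load, Torque.
  parents(Pressure) \ {Voltage} = {Load, Temp, Torque}.
  parents(Misalign) \ {Voltage} = {Crack, RPM, Temp, Wear}.
MB(Voltage) = {Crack, Current, Load, Misalign, Pressure, RPM, Temp, Torque, Wear}.

{Crack, Current, Load, Misalign, Pressure, RPM, Temp, Torque, Wear}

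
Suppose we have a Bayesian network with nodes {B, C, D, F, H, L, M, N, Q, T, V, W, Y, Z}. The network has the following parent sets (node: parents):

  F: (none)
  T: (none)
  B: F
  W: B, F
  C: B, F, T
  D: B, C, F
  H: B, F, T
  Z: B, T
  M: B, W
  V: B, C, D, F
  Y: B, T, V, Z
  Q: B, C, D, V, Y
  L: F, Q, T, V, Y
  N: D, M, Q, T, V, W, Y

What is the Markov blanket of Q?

{B, C, D, F, L, M, N, T, V, W, Y}

Parents of Q: B, C, D, V, Y.
Ch(Q) = {L, N}.
Other parents of Q's children:
  L also has parents F, T, V, Y.
  N's other parents are D, M, T, V, W, Y.
Union: {B, C, D, V, Y} ∪ {L, N} ∪ {D, F, M, T, V, W, Y} = {B, C, D, F, L, M, N, T, V, W, Y}.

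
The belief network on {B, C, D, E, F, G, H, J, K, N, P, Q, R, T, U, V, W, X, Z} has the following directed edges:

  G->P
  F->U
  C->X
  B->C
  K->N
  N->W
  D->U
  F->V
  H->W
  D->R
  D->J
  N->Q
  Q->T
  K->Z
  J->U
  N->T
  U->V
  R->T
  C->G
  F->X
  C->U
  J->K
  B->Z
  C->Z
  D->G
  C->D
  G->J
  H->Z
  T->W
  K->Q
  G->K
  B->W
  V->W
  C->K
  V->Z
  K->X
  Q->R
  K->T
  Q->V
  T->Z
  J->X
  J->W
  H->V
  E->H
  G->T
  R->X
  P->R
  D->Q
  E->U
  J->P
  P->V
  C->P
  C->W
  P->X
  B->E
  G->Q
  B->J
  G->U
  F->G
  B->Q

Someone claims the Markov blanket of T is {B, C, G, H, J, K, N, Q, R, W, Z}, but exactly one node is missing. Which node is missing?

V

The Markov blanket of a node is its parents, its children, and the other parents of its children.
T's parents: G, K, N, Q, R.
T's children: W, Z.
Parents of each child, excluding T:
  parents(W) \ {T} = {B, C, H, J, N, V}.
  Z's other parents are B, C, H, K, V.
MB(T) = {B, C, G, H, J, K, N, Q, R, V, W, Z}.
Comparing with the claimed set, V is missing.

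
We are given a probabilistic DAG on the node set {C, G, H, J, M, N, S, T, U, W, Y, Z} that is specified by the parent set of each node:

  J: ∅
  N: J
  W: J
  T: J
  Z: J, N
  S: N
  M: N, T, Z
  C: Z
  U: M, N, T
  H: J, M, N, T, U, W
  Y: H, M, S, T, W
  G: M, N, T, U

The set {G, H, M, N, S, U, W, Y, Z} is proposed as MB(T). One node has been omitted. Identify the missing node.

J

The Markov blanket of a node is its parents, its children, and the other parents of its children.
T has parent J.
T's children: G, H, M, U, Y.
Parents of each child, excluding T:
  M's other parents are N, Z.
  U also has parents M, N.
  H's other parents are J, M, N, U, W.
  Y's other parents are H, M, S, W.
  parents(G) \ {T} = {M, N, U}.
MB(T) = {G, H, J, M, N, S, U, W, Y, Z}.
Comparing with the claimed set, J is missing.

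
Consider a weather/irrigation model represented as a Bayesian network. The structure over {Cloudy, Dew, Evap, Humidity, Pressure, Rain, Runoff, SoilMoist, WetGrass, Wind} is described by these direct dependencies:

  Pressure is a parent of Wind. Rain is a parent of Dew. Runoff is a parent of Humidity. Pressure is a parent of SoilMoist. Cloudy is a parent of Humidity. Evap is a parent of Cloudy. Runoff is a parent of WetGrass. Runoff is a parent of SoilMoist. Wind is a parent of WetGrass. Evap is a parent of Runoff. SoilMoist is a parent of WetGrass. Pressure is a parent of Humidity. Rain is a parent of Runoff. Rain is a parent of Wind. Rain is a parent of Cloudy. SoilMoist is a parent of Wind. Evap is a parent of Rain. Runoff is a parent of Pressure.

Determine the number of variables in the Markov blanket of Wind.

Parents of Wind: Pressure, Rain, SoilMoist.
Ch(Wind) = {WetGrass}.
For each child, the remaining parents (spouses of Wind):
  parents(WetGrass) \ {Wind} = {Runoff, SoilMoist}.
MB(Wind) = {Pressure, Rain, Runoff, SoilMoist, WetGrass}, which has 5 nodes.

5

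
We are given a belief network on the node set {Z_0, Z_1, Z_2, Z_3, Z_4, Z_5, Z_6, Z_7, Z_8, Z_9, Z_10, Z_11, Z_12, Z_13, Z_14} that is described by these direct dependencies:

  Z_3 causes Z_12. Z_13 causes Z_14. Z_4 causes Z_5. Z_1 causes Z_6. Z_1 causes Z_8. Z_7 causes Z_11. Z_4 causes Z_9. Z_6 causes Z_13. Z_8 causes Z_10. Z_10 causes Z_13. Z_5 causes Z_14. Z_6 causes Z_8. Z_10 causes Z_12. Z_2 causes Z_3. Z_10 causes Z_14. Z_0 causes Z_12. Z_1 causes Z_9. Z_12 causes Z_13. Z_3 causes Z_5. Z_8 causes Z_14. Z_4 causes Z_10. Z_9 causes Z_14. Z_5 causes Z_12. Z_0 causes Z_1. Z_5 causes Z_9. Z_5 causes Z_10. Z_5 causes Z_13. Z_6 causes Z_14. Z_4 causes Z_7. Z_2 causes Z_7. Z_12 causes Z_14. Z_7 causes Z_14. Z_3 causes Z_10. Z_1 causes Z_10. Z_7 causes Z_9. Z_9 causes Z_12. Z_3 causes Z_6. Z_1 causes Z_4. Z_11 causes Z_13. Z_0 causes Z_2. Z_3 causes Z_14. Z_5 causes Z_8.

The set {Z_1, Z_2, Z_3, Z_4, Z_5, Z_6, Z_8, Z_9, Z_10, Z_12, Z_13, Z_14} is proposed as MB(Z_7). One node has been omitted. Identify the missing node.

Z_11

Parents of Z_7: Z_2, Z_4.
Children of Z_7: Z_9, Z_11, Z_14.
Parents of each child, excluding Z_7:
  Z_9: Z_1, Z_4, Z_5
  Z_11: —
  Z_14: Z_3, Z_5, Z_6, Z_8, Z_9, Z_10, Z_12, Z_13
MB(Z_7) = {Z_1, Z_2, Z_3, Z_4, Z_5, Z_6, Z_8, Z_9, Z_10, Z_11, Z_12, Z_13, Z_14}.
Comparing with the claimed set, Z_11 is missing.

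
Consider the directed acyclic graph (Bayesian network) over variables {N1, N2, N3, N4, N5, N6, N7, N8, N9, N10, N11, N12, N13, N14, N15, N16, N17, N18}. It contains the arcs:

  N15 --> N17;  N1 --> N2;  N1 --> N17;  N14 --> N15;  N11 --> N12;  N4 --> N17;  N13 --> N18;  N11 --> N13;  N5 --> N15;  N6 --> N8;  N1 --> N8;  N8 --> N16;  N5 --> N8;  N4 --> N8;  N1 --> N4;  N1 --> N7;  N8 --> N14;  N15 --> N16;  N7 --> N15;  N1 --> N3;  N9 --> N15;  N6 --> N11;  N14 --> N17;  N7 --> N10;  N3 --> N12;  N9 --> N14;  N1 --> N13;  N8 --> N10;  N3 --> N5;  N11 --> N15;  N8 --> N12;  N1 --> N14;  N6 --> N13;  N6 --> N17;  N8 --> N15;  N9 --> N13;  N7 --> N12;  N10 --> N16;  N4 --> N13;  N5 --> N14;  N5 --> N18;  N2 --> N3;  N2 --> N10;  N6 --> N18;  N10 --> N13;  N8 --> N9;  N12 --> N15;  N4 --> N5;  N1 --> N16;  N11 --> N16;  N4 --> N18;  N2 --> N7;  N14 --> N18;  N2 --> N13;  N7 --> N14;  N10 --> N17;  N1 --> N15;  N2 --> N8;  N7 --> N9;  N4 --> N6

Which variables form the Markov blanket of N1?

By definition, MB(N1) is built from N1's parents, N1's children, and the co-parents of N1.
N1's children: N2, N3, N4, N7, N8, N13, N14, N15, N16, N17.
N1 has no parents.
For each child, the remaining parents (spouses of N1):
  N2 has no other parent.
  N3 also has parent N2.
  N4 has no other parent.
  N7's other parent is N2.
  N8's other parents are N2, N4, N5, N6.
  parents(N13) \ {N1} = {N2, N4, N6, N9, N10, N11}.
  parents(N14) \ {N1} = {N5, N7, N8, N9}.
  N15's other parents are N5, N7, N8, N9, N11, N12, N14.
  N16 also has parents N8, N10, N11, N15.
  N17 also has parents N4, N6, N10, N14, N15.
MB(N1) = {N2, N3, N4, N5, N6, N7, N8, N9, N10, N11, N12, N13, N14, N15, N16, N17}.

{N2, N3, N4, N5, N6, N7, N8, N9, N10, N11, N12, N13, N14, N15, N16, N17}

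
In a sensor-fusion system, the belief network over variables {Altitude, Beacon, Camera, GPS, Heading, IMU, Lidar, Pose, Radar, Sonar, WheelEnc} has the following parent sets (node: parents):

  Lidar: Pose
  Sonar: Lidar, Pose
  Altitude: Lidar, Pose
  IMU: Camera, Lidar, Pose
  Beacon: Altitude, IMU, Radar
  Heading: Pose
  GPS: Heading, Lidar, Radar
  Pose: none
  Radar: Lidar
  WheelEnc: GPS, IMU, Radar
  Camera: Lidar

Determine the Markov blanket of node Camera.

{IMU, Lidar, Pose}

Pa(Camera) = {Lidar}.
Children of Camera: IMU.
Parents of each child, excluding Camera:
  IMU also has parents Lidar, Pose.
So the Markov blanket of Camera is {IMU, Lidar, Pose}.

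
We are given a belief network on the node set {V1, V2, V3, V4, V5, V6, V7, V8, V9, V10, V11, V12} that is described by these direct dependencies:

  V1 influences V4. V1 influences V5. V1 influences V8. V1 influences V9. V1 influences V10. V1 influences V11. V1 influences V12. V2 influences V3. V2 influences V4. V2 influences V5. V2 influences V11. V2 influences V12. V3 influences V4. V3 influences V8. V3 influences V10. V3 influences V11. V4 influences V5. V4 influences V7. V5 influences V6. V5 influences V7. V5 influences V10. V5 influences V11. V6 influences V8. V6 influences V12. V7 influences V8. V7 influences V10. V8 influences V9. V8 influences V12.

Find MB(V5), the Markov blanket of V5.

{V1, V2, V3, V4, V6, V7, V10, V11}

A node's Markov blanket = Pa ∪ Ch ∪ (parents of Ch other than the node itself).
Children of V5: V6, V7, V10, V11.
V5's parents: V1, V2, V4.
Co-parents of V5 (other parents of its children):
  V6 has no other parent.
  V7's other parent is V4.
  V10 also has parents V1, V3, V7.
  parents(V11) \ {V5} = {V1, V2, V3}.
MB(V5) = {V1, V2, V3, V4, V6, V7, V10, V11}.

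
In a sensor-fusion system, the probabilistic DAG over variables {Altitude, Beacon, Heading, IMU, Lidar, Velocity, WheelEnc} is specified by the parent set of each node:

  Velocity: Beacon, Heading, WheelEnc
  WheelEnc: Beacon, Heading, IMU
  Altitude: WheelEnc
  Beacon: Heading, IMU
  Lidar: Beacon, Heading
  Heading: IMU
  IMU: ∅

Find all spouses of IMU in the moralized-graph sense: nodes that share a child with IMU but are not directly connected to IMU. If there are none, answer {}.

{}

Children of IMU: Beacon, Heading, WheelEnc.
  Heading: —
  Beacon: Heading
  WheelEnc: Beacon, Heading
Excluding nodes already adjacent to IMU (Beacon, Heading, WheelEnc), the co-parent-only contribution is {}.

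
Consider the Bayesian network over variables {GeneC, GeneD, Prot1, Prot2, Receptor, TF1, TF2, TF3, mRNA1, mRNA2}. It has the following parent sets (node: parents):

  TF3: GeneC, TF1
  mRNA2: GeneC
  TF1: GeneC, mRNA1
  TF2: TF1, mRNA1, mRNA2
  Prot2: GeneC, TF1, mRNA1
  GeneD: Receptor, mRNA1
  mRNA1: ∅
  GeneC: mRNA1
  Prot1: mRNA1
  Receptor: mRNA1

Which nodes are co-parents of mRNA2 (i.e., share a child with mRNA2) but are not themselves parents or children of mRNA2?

Children of mRNA2: TF2.
  TF2 also has parents TF1, mRNA1.
Excluding nodes already adjacent to mRNA2 (GeneC, TF2), the co-parent-only contribution is {TF1, mRNA1}.

{TF1, mRNA1}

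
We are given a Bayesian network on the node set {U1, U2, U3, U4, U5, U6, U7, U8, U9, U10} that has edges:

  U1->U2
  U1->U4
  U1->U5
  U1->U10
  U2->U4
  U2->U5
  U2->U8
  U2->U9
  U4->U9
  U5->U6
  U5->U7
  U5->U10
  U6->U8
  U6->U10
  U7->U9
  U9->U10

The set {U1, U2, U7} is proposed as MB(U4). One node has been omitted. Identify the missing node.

U9

By definition, MB(U4) is built from U4's parents, U4's children, and the co-parents of U4.
Pa(U4) = {U1, U2}.
U4's children: U9.
Co-parents of U4 (other parents of its children):
  U9: U2, U7
MB(U4) = {U1, U2, U7, U9}.
Comparing with the claimed set, U9 is missing.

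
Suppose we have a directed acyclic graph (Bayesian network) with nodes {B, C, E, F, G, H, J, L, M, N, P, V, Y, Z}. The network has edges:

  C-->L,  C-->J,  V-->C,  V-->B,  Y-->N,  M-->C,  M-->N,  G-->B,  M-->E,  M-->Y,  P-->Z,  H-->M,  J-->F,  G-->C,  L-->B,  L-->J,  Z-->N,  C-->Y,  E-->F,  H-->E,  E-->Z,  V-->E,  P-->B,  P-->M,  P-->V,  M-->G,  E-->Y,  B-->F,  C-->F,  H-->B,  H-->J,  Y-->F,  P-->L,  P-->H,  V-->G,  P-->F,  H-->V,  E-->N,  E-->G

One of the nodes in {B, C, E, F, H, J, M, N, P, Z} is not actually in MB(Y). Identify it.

H

Y has parents C, E, M.
Children of Y: F, N.
Co-parents of Y (other parents of its children):
  N: E, M, Z
  F: B, C, E, J, P
MB(Y) = {B, C, E, F, J, M, N, P, Z}.
H is neither a parent, child, nor co-parent of Y, so it does not belong.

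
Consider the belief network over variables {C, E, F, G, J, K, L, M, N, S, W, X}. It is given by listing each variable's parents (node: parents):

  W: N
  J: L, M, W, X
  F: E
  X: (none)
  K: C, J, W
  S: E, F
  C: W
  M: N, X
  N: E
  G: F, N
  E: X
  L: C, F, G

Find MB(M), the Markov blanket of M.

{J, L, N, W, X}

By definition, MB(M) is built from M's parents, M's children, and the co-parents of M.
M's children: J.
M has parents N, X.
Co-parents of M (other parents of its children):
  J: L, W, X
MB(M) = {J, L, N, W, X}.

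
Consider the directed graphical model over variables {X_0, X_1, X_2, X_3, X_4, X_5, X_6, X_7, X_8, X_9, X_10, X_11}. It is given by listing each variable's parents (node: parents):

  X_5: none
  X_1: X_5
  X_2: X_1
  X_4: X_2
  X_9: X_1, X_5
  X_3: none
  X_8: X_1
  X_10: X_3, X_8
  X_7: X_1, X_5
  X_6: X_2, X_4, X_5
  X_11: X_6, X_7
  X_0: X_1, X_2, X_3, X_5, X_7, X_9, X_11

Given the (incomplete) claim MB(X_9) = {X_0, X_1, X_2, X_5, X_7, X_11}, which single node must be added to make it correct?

X_3

X_9 has child X_0.
X_9 has parents X_1, X_5.
Co-parents of X_9 (other parents of its children):
  X_0: X_1, X_2, X_3, X_5, X_7, X_11
MB(X_9) = {X_0, X_1, X_2, X_3, X_5, X_7, X_11}.
Comparing with the claimed set, X_3 is missing.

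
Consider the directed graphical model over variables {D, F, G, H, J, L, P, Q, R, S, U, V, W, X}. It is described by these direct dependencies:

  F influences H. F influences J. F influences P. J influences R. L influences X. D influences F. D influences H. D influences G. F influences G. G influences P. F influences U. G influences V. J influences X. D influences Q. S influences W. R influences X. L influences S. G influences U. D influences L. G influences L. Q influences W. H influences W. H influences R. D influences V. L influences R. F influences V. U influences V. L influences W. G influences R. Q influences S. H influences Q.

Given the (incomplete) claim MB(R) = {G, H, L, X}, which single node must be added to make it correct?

Recall MB(v) = parents ∪ children ∪ spouses, where spouses are the other parents of v's children.
R's parents: G, H, J, L.
R's children: X.
Co-parents of R (other parents of its children):
  parents(X) \ {R} = {J, L}.
MB(R) = {G, H, J, L, X}.
Comparing with the claimed set, J is missing.

J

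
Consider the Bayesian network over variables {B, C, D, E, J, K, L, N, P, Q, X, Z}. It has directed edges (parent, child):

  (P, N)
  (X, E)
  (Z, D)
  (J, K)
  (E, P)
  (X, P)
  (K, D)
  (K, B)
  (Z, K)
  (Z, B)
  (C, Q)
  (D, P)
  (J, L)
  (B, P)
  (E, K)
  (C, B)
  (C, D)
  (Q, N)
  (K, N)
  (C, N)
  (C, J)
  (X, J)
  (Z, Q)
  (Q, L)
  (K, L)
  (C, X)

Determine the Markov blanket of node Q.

Q's parents: C, Z.
Q has children L, N.
Other parents of Q's children:
  N: C, K, P
  L: J, K
MB(Q) = {C, J, K, L, N, P, Z}.

{C, J, K, L, N, P, Z}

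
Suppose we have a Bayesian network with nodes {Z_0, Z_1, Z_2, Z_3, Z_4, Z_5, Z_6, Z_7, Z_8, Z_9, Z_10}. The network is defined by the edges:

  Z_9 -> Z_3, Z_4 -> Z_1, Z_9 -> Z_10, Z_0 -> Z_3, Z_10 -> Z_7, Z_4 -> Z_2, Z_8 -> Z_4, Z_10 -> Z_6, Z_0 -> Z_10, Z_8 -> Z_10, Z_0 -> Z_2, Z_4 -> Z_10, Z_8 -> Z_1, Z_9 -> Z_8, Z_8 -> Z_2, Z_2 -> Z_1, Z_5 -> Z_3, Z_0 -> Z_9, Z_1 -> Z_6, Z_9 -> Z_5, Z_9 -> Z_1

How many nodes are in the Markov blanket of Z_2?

Recall MB(v) = parents ∪ children ∪ spouses, where spouses are the other parents of v's children.
Z_2's parents: Z_0, Z_4, Z_8.
Ch(Z_2) = {Z_1}.
For each child, the remaining parents (spouses of Z_2):
  Z_1: Z_4, Z_8, Z_9
MB(Z_2) = {Z_0, Z_1, Z_4, Z_8, Z_9}, which has 5 nodes.

5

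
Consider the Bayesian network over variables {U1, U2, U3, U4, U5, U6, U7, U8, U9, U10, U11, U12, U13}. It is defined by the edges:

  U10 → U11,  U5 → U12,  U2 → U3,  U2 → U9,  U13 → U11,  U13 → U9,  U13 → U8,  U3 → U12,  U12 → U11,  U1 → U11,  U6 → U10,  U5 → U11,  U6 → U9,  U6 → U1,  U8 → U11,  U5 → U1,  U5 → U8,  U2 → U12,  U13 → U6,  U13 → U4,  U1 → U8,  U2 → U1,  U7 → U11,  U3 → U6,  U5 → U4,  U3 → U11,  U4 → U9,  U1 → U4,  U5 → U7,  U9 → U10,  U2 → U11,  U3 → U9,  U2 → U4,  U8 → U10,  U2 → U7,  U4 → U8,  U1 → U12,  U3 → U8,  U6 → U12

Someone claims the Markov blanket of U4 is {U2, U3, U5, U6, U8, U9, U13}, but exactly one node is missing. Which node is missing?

Children of U4: U8, U9.
Pa(U4) = {U1, U2, U5, U13}.
For each child, the remaining parents (spouses of U4):
  U9: U2, U3, U6, U13
  U8: U1, U3, U5, U13
MB(U4) = {U1, U2, U3, U5, U6, U8, U9, U13}.
Comparing with the claimed set, U1 is missing.

U1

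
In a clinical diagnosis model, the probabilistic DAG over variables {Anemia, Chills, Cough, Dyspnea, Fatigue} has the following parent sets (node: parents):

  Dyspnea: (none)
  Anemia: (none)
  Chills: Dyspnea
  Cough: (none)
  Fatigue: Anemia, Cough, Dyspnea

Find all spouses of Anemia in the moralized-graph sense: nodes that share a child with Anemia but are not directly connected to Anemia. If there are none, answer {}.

Children of Anemia: Fatigue.
  parents(Fatigue) \ {Anemia} = {Cough, Dyspnea}.
Excluding nodes already adjacent to Anemia (Fatigue), the co-parent-only contribution is {Cough, Dyspnea}.

{Cough, Dyspnea}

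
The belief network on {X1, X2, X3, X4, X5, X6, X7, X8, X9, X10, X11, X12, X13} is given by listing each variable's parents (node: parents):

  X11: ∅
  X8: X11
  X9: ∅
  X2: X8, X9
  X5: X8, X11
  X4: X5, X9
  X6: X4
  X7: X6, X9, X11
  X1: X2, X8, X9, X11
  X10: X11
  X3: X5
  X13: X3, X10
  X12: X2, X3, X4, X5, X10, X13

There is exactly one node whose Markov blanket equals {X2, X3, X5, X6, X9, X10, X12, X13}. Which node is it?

X4

The target node must have every member of {X2, X3, X5, X6, X9, X10, X12, X13} as a parent, child, or co-parent, and no others.
Parents of X4: X5, X9; children: X6, X12; co-parents: X2, X3, X5, X10, X13.
These exactly cover the given set, so the node is X4.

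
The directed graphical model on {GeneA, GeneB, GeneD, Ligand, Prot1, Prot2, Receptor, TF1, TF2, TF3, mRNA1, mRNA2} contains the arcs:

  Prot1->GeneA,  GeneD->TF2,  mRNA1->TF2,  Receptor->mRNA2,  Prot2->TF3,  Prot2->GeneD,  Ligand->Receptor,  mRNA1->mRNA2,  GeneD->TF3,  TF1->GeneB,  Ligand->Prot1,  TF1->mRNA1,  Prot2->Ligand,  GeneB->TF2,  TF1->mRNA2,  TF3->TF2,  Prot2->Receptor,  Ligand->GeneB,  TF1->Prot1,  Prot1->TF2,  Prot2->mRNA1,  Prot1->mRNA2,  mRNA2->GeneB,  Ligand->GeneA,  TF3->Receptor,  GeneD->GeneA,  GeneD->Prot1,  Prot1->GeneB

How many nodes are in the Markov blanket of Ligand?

By definition, MB(Ligand) is built from Ligand's parents, Ligand's children, and the co-parents of Ligand.
Ligand has parent Prot2.
Ligand has children GeneA, GeneB, Prot1, Receptor.
Other parents of Ligand's children:
  Receptor: Prot2, TF3
  Prot1: GeneD, TF1
  GeneA: GeneD, Prot1
  GeneB: Prot1, TF1, mRNA2
MB(Ligand) = {GeneA, GeneB, GeneD, Prot1, Prot2, Receptor, TF1, TF3, mRNA2}, which has 9 nodes.

9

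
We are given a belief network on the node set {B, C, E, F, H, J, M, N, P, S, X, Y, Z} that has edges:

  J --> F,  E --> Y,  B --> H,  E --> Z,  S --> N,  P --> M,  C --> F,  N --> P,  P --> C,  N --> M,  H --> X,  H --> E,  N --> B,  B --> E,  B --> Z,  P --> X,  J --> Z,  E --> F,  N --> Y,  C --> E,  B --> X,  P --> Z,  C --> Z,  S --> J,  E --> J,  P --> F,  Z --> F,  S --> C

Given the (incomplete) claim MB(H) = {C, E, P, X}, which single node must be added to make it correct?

B

Ch(H) = {E, X}.
Parents of H: B.
Other parents of H's children:
  E's other parents are B, C.
  X also has parents B, P.
MB(H) = {B, C, E, P, X}.
Comparing with the claimed set, B is missing.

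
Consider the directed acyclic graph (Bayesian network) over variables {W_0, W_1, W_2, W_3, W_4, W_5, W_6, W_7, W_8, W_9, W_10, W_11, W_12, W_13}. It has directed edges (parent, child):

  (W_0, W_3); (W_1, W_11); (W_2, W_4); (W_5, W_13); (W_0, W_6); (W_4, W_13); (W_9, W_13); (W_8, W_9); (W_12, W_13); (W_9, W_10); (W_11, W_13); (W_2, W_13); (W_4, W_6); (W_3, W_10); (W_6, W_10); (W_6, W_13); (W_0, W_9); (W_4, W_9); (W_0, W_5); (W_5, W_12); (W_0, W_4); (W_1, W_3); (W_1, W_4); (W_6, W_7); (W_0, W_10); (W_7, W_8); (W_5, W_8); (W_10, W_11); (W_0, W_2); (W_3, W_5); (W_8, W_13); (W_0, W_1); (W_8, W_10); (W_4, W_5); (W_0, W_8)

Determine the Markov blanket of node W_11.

A node's Markov blanket = Pa ∪ Ch ∪ (parents of Ch other than the node itself).
W_11 has child W_13.
W_11's parents: W_1, W_10.
Co-parents of W_11 (other parents of its children):
  W_13's other parents are W_2, W_4, W_5, W_6, W_8, W_9, W_12.
Union: {W_1, W_10} ∪ {W_13} ∪ {W_2, W_4, W_5, W_6, W_8, W_9, W_12} = {W_1, W_2, W_4, W_5, W_6, W_8, W_9, W_10, W_12, W_13}.

{W_1, W_2, W_4, W_5, W_6, W_8, W_9, W_10, W_12, W_13}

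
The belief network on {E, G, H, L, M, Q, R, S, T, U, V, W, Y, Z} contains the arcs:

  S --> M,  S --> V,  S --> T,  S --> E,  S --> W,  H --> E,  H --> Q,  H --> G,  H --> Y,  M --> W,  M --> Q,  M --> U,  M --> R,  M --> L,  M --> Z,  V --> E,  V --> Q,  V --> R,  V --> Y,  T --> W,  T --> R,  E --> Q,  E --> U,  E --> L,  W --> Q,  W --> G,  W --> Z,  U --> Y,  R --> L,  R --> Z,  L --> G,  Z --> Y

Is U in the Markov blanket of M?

U is a child of M.
So U ∈ MB(M).

Yes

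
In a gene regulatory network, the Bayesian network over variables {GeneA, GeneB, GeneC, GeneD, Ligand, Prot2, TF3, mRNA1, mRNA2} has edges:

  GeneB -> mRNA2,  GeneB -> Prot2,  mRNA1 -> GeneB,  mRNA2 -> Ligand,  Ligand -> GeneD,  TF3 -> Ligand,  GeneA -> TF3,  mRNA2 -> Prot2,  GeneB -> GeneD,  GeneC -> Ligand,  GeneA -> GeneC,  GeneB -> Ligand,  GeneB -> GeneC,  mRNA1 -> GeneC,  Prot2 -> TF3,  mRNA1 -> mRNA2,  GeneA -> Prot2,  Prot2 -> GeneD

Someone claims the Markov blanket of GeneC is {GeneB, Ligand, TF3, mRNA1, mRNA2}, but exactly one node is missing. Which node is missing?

GeneA

Children of GeneC: Ligand.
Parents of GeneC: GeneA, GeneB, mRNA1.
For each child, the remaining parents (spouses of GeneC):
  Ligand: GeneB, TF3, mRNA2
MB(GeneC) = {GeneA, GeneB, Ligand, TF3, mRNA1, mRNA2}.
Comparing with the claimed set, GeneA is missing.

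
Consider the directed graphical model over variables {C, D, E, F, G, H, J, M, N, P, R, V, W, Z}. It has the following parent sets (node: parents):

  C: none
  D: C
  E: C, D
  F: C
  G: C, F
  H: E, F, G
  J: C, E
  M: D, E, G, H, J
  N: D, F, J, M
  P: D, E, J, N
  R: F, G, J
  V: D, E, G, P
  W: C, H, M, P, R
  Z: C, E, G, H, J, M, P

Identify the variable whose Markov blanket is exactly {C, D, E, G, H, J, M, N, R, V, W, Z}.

The target node must have every member of {C, D, E, G, H, J, M, N, R, V, W, Z} as a parent, child, or co-parent, and no others.
Parents of P: D, E, J, N; children: V, W, Z; co-parents: C, D, E, G, H, J, M, R.
These exactly cover the given set, so the node is P.

P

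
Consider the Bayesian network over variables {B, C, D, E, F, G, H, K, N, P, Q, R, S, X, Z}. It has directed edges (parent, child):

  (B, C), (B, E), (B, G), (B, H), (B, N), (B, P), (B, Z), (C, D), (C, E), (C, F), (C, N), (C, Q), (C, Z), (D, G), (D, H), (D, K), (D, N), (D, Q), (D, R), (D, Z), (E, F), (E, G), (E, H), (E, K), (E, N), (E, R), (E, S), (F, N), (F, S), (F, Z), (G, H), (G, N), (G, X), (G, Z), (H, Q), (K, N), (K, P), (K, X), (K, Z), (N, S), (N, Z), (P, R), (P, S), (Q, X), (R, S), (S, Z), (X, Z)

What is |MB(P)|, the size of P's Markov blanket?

8

P has parents B, K.
P's children: R, S.
Other parents of P's children:
  R: D, E
  S: E, F, N, R
MB(P) = {B, D, E, F, K, N, R, S}, which has 8 nodes.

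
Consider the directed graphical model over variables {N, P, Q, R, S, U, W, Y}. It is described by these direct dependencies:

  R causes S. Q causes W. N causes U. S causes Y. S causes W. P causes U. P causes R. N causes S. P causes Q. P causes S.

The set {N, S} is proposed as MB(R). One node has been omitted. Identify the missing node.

P

Parents of R: P.
R's children: S.
For each child, the remaining parents (spouses of R):
  S also has parents N, P.
MB(R) = {N, P, S}.
Comparing with the claimed set, P is missing.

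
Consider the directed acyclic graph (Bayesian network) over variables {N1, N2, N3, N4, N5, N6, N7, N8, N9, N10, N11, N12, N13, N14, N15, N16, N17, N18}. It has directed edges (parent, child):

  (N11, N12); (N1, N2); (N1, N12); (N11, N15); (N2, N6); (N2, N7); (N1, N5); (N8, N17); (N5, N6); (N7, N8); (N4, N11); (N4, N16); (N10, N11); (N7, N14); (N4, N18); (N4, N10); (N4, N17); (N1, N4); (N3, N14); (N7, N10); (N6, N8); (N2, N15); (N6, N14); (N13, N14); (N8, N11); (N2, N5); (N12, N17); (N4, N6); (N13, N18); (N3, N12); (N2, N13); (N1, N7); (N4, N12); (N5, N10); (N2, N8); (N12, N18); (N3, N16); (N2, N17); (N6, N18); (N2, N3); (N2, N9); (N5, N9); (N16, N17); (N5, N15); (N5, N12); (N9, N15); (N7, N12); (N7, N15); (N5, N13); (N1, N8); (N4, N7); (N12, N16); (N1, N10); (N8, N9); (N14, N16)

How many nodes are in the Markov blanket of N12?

Recall MB(v) = parents ∪ children ∪ spouses, where spouses are the other parents of v's children.
Pa(N12) = {N1, N3, N4, N5, N7, N11}.
N12's children: N16, N17, N18.
Co-parents of N12 (other parents of its children):
  N16: N3, N4, N14
  N17: N2, N4, N8, N16
  N18: N4, N6, N13
MB(N12) = {N1, N2, N3, N4, N5, N6, N7, N8, N11, N13, N14, N16, N17, N18}, which has 14 nodes.

14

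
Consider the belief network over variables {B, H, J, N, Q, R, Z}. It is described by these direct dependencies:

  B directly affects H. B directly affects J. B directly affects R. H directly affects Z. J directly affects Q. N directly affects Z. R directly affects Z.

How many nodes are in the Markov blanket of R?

R's children: Z.
R's parents: B.
Parents of each child, excluding R:
  parents(Z) \ {R} = {H, N}.
MB(R) = {B, H, N, Z}, which has 4 nodes.

4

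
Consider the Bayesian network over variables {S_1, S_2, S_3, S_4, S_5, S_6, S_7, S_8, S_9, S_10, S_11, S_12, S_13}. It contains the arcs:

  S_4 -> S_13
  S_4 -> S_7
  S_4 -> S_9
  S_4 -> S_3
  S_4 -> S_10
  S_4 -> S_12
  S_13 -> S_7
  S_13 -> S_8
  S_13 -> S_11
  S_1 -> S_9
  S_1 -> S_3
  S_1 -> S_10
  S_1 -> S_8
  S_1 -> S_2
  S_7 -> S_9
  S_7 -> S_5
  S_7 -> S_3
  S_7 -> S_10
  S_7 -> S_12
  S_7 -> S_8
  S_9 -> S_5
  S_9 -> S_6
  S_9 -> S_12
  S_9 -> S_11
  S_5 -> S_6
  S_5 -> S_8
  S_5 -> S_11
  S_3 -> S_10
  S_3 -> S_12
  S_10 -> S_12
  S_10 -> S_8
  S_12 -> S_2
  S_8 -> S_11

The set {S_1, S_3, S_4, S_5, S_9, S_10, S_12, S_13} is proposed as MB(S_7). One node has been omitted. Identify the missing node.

A node's Markov blanket = Pa ∪ Ch ∪ (parents of Ch other than the node itself).
S_7's children: S_3, S_5, S_8, S_9, S_10, S_12.
Parents of S_7: S_4, S_13.
For each child, the remaining parents (spouses of S_7):
  S_9 also has parents S_1, S_4.
  S_5 also has parent S_9.
  S_3's other parents are S_1, S_4.
  parents(S_10) \ {S_7} = {S_1, S_3, S_4}.
  S_12 also has parents S_3, S_4, S_9, S_10.
  S_8 also has parents S_1, S_5, S_10, S_13.
MB(S_7) = {S_1, S_3, S_4, S_5, S_8, S_9, S_10, S_12, S_13}.
Comparing with the claimed set, S_8 is missing.

S_8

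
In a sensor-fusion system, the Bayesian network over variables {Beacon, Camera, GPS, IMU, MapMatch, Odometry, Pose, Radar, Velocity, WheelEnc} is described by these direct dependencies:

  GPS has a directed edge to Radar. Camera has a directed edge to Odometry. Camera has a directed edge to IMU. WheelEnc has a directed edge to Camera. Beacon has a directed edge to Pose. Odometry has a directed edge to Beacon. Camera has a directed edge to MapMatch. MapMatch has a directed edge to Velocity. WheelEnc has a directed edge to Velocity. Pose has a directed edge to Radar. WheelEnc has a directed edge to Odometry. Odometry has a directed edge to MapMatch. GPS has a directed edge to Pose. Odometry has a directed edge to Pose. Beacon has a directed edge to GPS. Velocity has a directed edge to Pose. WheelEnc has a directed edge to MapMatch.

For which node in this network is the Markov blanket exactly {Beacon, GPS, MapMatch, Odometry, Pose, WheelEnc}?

The target node must have every member of {Beacon, GPS, MapMatch, Odometry, Pose, WheelEnc} as a parent, child, or co-parent, and no others.
Parents of Velocity: MapMatch, WheelEnc; children: Pose; co-parents: Beacon, GPS, Odometry.
These exactly cover the given set, so the node is Velocity.

Velocity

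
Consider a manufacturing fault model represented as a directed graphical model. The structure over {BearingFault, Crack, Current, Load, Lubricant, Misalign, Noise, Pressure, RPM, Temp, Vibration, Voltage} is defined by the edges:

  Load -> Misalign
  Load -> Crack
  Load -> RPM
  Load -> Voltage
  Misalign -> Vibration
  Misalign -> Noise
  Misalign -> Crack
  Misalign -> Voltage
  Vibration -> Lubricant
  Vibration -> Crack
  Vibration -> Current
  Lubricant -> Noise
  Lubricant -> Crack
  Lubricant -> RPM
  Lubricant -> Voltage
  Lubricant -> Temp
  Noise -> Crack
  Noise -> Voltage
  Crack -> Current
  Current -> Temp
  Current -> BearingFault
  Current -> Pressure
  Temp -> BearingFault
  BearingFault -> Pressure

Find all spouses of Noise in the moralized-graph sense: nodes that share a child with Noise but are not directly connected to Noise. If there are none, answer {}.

{Load, Vibration}

Children of Noise: Crack, Voltage.
  parents(Crack) \ {Noise} = {Load, Lubricant, Misalign, Vibration}.
  parents(Voltage) \ {Noise} = {Load, Lubricant, Misalign}.
Excluding nodes already adjacent to Noise (Crack, Lubricant, Misalign, Voltage), the co-parent-only contribution is {Load, Vibration}.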